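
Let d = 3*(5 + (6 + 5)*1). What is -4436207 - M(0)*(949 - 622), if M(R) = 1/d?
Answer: -70979421/16 ≈ -4.4362e+6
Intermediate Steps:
d = 48 (d = 3*(5 + 11*1) = 3*(5 + 11) = 3*16 = 48)
M(R) = 1/48
-4436207 - M(0)*(949 - 622) = -4436207 - (949 - 622)/48 = -4436207 - 327/48 = -4436207 - 1*109/16 = -4436207 - 109/16 = -70979421/16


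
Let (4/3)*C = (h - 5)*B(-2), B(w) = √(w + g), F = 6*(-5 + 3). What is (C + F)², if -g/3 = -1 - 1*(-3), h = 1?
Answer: 72 + 144*I*√2 ≈ 72.0 + 203.65*I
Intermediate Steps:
g = -6 (g = -3*(-1 - 1*(-3)) = -3*(-1 + 3) = -3*2 = -6)
F = -12 (F = 6*(-2) = -12)
B(w) = √(-6 + w) (B(w) = √(w - 6) = √(-6 + w))
C = -6*I*√2 (C = 3*((1 - 5)*√(-6 - 2))/4 = 3*(-8*I*√2)/4 = -6*I*√2 ≈ -8.4853*I)
(C + F)² = (-6*I*√2 - 12)² = (-12 - 6*I*√2)²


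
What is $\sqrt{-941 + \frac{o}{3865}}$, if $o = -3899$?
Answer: $\frac{4 i \sqrt{879496210}}{3865} \approx 30.692 i$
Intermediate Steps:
$\sqrt{-941 + \frac{o}{3865}} = \sqrt{-941 - \frac{3899}{3865}} = \sqrt{- \frac{3640864}{3865}} = \frac{4 i \sqrt{879496210}}{3865}$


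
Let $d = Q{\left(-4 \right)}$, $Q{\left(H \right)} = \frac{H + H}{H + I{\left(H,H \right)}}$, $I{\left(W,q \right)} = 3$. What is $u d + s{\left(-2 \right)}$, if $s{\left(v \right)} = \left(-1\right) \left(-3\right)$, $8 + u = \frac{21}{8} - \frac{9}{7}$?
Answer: $- \frac{352}{7} \approx -50.286$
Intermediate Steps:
$u = - \frac{373}{56}$ ($u = -8 + \left(\frac{21}{8} - \frac{9}{7}\right) = -8 + \frac{75}{56} = - \frac{373}{56} \approx -6.6607$)
$s{\left(v \right)} = 3$
$Q{\left(H \right)} = \frac{2 H}{3 + H}$ ($Q{\left(H \right)} = \frac{H + H}{H + 3} = \frac{2 H}{3 + H}$)
$d = 8$ ($d = 2 \left(-4\right) \frac{1}{3 - 4} = 2 \left(-4\right) \frac{1}{-1} = 2 \left(-4\right) \left(-1\right) = 8$)
$u d + s{\left(-2 \right)} = \left(- \frac{373}{56}\right) 8 + 3 = - \frac{373}{7} + 3 = - \frac{352}{7}$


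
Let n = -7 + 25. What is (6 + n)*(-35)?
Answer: -840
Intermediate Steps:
n = 18
(6 + n)*(-35) = (6 + 18)*(-35) = 24*(-35) = -840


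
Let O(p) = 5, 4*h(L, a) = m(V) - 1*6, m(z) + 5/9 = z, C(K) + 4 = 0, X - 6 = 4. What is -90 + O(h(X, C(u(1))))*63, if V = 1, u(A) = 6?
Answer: 225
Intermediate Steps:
X = 10 (X = 6 + 4 = 10)
C(K) = -4 (C(K) = -4 + 0 = -4)
m(z) = -5/9 + z
h(L, a) = -25/18 (h(L, a) = ((-5/9 + 1) - 1*6)/4 = (4/9 - 6)/4 = (¼)*(-50/9) = -25/18)
-90 + O(h(X, C(u(1))))*63 = -90 + 5*63 = -90 + 315 = 225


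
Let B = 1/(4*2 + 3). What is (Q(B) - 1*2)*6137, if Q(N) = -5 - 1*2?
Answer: -55233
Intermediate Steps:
B = 1/11 (B = 1/(8 + 3) = 1/11 ≈ 0.090909)
Q(N) = -7 (Q(N) = -5 - 2 = -7)
(Q(B) - 1*2)*6137 = (-7 - 1*2)*6137 = (-7 - 2)*6137 = -9*6137 = -55233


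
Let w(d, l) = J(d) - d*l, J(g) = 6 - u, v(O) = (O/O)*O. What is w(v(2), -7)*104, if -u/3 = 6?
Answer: 3952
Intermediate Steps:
u = -18 (u = -3*6 = -18)
v(O) = O (v(O) = 1*O = O)
J(g) = 24 (J(g) = 6 - 1*(-18) = 6 + 18 = 24)
w(d, l) = 24 - d*l
w(v(2), -7)*104 = (24 - 1*2*(-7))*104 = (24 + 14)*104 = 38*104 = 3952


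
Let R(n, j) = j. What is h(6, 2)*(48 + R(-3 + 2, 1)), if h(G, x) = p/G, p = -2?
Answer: -49/3 ≈ -16.333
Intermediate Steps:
h(G, x) = -2/G
h(6, 2)*(48 + R(-3 + 2, 1)) = (-2/6)*(48 + 1) = -2*⅙*49 = -⅓*49 = -49/3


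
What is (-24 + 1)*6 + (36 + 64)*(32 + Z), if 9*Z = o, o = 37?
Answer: 31258/9 ≈ 3473.1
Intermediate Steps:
Z = 37/9 (Z = (1/9)*37 = 37/9 ≈ 4.1111)
(-24 + 1)*6 + (36 + 64)*(32 + Z) = (-24 + 1)*6 + (36 + 64)*(32 + 37/9) = -23*6 + 100*(325/9) = -138 + 32500/9 = 31258/9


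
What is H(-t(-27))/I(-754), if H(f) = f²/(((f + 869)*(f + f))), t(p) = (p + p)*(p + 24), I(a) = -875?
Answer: 81/618625 ≈ 0.00013094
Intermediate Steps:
t(p) = 2*p*(24 + p) (t(p) = (2*p)*(24 + p) = 2*p*(24 + p))
H(f) = f/(2*(869 + f)) (H(f) = f²/(((869 + f)*(2*f))) = f²/((2*f*(869 + f))) = f²*(1/(2*f*(869 + f))) = f/(2*(869 + f)))
H(-t(-27))/I(-754) = ((-2*(-27)*(24 - 27))/(2*(869 - 2*(-27)*(24 - 27))))/(-875) = ((-2*(-27)*(-3))/(2*(869 - 2*(-27)*(-3))))*(-1/875) = ((-1*162)/(2*(869 - 1*162)))*(-1/875) = ((½)*(-162)/(869 - 162))*(-1/875) = ((½)*(-162)/707)*(-1/875) = ((½)*(-162)*(1/707))*(-1/875) = -81/707*(-1/875) = 81/618625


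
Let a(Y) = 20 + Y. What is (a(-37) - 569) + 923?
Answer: 337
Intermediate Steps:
(a(-37) - 569) + 923 = ((20 - 37) - 569) + 923 = (-17 - 569) + 923 = -586 + 923 = 337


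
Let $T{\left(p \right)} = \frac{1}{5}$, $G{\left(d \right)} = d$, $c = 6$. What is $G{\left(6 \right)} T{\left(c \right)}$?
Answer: $\frac{6}{5} \approx 1.2$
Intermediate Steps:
$T{\left(p \right)} = \frac{1}{5}$
$G{\left(6 \right)} T{\left(c \right)} = 6 \cdot \frac{1}{5} = \frac{6}{5}$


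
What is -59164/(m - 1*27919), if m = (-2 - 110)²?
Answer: 59164/15375 ≈ 3.8481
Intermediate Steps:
m = 12544 (m = (-112)² = 12544)
-59164/(m - 1*27919) = -59164/(12544 - 1*27919) = -59164/(12544 - 27919) = -59164/(-15375) = -59164*(-1/15375) = 59164/15375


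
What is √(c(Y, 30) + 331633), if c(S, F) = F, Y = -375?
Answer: √331663 ≈ 575.90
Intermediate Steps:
√(c(Y, 30) + 331633) = √(30 + 331633) = √331663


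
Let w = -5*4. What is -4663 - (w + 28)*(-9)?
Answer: -4591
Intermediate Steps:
w = -20
-4663 - (w + 28)*(-9) = -4663 - (-20 + 28)*(-9) = -4663 - 8*(-9) = -4663 - 1*(-72) = -4663 + 72 = -4591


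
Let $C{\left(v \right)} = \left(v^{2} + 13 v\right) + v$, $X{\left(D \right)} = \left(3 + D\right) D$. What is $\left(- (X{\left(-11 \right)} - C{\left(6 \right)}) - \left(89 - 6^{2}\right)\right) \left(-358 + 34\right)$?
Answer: $6804$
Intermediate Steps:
$X{\left(D \right)} = D \left(3 + D\right)$
$C{\left(v \right)} = v^{2} + 14 v$
$\left(- (X{\left(-11 \right)} - C{\left(6 \right)}) - \left(89 - 6^{2}\right)\right) \left(-358 + 34\right) = \left(- (- 11 \left(3 - 11\right) - 6 \left(14 + 6\right)) - \left(89 - 6^{2}\right)\right) \left(-358 + 34\right) = \left(- (\left(-11\right) \left(-8\right) - 6 \cdot 20) + \left(36 - 89\right)\right) \left(-324\right) = \left(- (88 - 120) - 53\right) \left(-324\right) = \left(\left(-1\right) \left(-32\right) - 53\right) \left(-324\right) = \left(32 - 53\right) \left(-324\right) = \left(-21\right) \left(-324\right) = 6804$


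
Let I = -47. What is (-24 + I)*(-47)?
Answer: 3337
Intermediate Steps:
(-24 + I)*(-47) = (-24 - 47)*(-47) = -71*(-47) = 3337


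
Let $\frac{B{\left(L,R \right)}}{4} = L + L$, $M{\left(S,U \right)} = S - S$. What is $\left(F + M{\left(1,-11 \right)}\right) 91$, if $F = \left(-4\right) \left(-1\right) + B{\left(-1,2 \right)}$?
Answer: $-364$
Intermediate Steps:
$M{\left(S,U \right)} = 0$
$B{\left(L,R \right)} = 8 L$ ($B{\left(L,R \right)} = 4 \left(L + L\right) = 4 \cdot 2 L = 8 L$)
$F = -4$ ($F = \left(-4\right) \left(-1\right) + 8 \left(-1\right) = 4 - 8 = -4$)
$\left(F + M{\left(1,-11 \right)}\right) 91 = \left(-4 + 0\right) 91 = \left(-4\right) 91 = -364$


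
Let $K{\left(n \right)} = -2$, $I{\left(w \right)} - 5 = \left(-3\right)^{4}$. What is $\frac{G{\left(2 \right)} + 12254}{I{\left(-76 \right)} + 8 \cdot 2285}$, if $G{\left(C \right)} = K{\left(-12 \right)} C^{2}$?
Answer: $\frac{2041}{3061} \approx 0.66678$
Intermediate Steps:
$I{\left(w \right)} = 86$ ($I{\left(w \right)} = 5 + \left(-3\right)^{4} = 5 + 81 = 86$)
$G{\left(C \right)} = - 2 C^{2}$
$\frac{G{\left(2 \right)} + 12254}{I{\left(-76 \right)} + 8 \cdot 2285} = \frac{- 2 \cdot 2^{2} + 12254}{86 + 8 \cdot 2285} = \frac{\left(-2\right) 4 + 12254}{86 + 18280} = \frac{-8 + 12254}{18366} = 12246 \cdot \frac{1}{18366} = \frac{2041}{3061}$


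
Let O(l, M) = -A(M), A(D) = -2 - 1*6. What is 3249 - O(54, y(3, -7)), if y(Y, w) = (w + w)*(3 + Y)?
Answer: 3241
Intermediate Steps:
A(D) = -8 (A(D) = -2 - 6 = -8)
y(Y, w) = 2*w*(3 + Y) (y(Y, w) = (2*w)*(3 + Y) = 2*w*(3 + Y))
O(l, M) = 8 (O(l, M) = -1*(-8) = 8)
3249 - O(54, y(3, -7)) = 3249 - 1*8 = 3249 - 8 = 3241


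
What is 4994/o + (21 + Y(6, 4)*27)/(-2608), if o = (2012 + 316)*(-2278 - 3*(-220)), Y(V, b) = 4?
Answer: -31183073/613972752 ≈ -0.050789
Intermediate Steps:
o = -3766704 (o = 2328*(-2278 + 660) = 2328*(-1618) = -3766704)
4994/o + (21 + Y(6, 4)*27)/(-2608) = 4994/(-3766704) + (21 + 4*27)/(-2608) = 4994*(-1/3766704) + (21 + 108)*(-1/2608) = -2497/1883352 + 129*(-1/2608) = -2497/1883352 - 129/2608 = -31183073/613972752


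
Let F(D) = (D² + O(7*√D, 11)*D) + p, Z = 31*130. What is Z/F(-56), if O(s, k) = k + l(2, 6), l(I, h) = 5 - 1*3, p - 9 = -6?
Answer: 4030/2411 ≈ 1.6715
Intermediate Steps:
p = 3 (p = 9 - 6 = 3)
l(I, h) = 2 (l(I, h) = 5 - 3 = 2)
Z = 4030
O(s, k) = 2 + k (O(s, k) = k + 2 = 2 + k)
F(D) = 3 + D² + 13*D (F(D) = (D² + (2 + 11)*D) + 3 = (D² + 13*D) + 3 = 3 + D² + 13*D)
Z/F(-56) = 4030/(3 + (-56)² + 13*(-56)) = 4030/(3 + 3136 - 728) = 4030/2411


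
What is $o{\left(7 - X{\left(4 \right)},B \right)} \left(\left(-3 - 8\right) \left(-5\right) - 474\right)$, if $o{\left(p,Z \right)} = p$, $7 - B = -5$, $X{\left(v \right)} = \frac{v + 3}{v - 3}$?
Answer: $0$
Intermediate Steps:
$X{\left(v \right)} = \frac{3 + v}{-3 + v}$
$B = 12$ ($B = 7 - -5 = 7 + 5 = 12$)
$o{\left(7 - X{\left(4 \right)},B \right)} \left(\left(-3 - 8\right) \left(-5\right) - 474\right) = \left(7 - \frac{3 + 4}{-3 + 4}\right) \left(\left(-3 - 8\right) \left(-5\right) - 474\right) = \left(7 - 1^{-1} \cdot 7\right) \left(\left(-11\right) \left(-5\right) - 474\right) = \left(7 - 1 \cdot 7\right) \left(55 - 474\right) = \left(7 - 7\right) \left(-419\right) = 0 \left(-419\right) = 0$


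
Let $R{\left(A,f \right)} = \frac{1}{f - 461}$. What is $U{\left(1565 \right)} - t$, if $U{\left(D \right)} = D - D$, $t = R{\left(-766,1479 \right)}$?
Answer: $- \frac{1}{1018} \approx -0.00098232$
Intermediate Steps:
$R{\left(A,f \right)} = \frac{1}{-461 + f}$
$t = \frac{1}{1018}$ ($t = \frac{1}{-461 + 1479} = \frac{1}{1018} \approx 0.00098232$)
$U{\left(D \right)} = 0$
$U{\left(1565 \right)} - t = 0 - \frac{1}{1018} = - \frac{1}{1018}$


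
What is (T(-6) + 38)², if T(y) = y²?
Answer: 5476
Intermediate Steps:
(T(-6) + 38)² = ((-6)² + 38)² = (36 + 38)² = 74² = 5476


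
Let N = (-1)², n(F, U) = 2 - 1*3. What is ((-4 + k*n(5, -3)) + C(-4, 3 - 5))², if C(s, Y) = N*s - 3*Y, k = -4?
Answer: 4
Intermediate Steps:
n(F, U) = -1 (n(F, U) = 2 - 3 = -1)
N = 1
C(s, Y) = s - 3*Y (C(s, Y) = 1*s - 3*Y = s - 3*Y)
((-4 + k*n(5, -3)) + C(-4, 3 - 5))² = ((-4 - 4*(-1)) + (-4 - 3*(3 - 5)))² = ((-4 + 4) + (-4 - 3*(-2)))² = (0 + (-4 + 6))² = (0 + 2)² = 2² = 4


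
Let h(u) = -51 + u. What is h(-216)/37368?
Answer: -89/12456 ≈ -0.0071452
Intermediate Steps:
h(-216)/37368 = (-51 - 216)/37368 = -267*1/37368 = -89/12456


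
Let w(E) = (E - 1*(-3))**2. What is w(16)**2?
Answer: 130321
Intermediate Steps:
w(E) = (3 + E)**2 (w(E) = (E + 3)**2 = (3 + E)**2)
w(16)**2 = ((3 + 16)**2)**2 = (19**2)**2 = 361**2 = 130321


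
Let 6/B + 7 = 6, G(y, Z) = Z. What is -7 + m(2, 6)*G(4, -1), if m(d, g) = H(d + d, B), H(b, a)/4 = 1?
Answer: -11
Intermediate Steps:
B = -6 (B = 6/(-7 + 6) = 6/(-1) = 6*(-1) = -6)
H(b, a) = 4 (H(b, a) = 4*1 = 4)
m(d, g) = 4
-7 + m(2, 6)*G(4, -1) = -7 + 4*(-1) = -7 - 4 = -11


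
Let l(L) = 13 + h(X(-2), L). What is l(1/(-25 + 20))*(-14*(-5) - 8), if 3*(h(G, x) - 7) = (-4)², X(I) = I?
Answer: 4712/3 ≈ 1570.7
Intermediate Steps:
h(G, x) = 37/3 (h(G, x) = 7 + (⅓)*(-4)² = 7 + (⅓)*16 = 7 + 16/3 = 37/3)
l(L) = 76/3 (l(L) = 13 + 37/3 = 76/3)
l(1/(-25 + 20))*(-14*(-5) - 8) = 76*(-14*(-5) - 8)/3 = 76*(70 - 8)/3 = (76/3)*62 = 4712/3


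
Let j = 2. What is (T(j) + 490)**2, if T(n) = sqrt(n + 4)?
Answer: (490 + sqrt(6))**2 ≈ 2.4251e+5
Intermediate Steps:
T(n) = sqrt(4 + n)
(T(j) + 490)**2 = (sqrt(4 + 2) + 490)**2 = (sqrt(6) + 490)**2 = (490 + sqrt(6))**2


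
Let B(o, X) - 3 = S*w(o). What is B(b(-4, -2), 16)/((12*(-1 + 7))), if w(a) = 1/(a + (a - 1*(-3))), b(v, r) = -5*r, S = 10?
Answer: 79/1656 ≈ 0.047705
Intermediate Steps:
w(a) = 1/(3 + 2*a) (w(a) = 1/(a + (a + 3)) = 1/(a + (3 + a)) = 1/(3 + 2*a))
B(o, X) = 3 + 10/(3 + 2*o)
B(b(-4, -2), 16)/((12*(-1 + 7))) = ((19 + 6*(-5*(-2)))/(3 + 2*(-5*(-2))))/((12*(-1 + 7))) = ((19 + 6*10)/(3 + 2*10))/((12*6)) = ((19 + 60)/(3 + 20))/72 = (79/23)*(1/72) = 79/1656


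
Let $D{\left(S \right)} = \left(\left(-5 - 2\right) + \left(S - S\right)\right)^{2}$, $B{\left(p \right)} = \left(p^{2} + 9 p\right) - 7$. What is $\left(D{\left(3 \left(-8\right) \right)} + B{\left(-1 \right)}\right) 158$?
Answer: $5372$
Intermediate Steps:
$B{\left(p \right)} = -7 + p^{2} + 9 p$
$D{\left(S \right)} = 49$ ($D{\left(S \right)} = \left(\left(-5 - 2\right) + 0\right)^{2} = \left(-7 + 0\right)^{2} = \left(-7\right)^{2} = 49$)
$\left(D{\left(3 \left(-8\right) \right)} + B{\left(-1 \right)}\right) 158 = \left(49 + \left(-7 + \left(-1\right)^{2} + 9 \left(-1\right)\right)\right) 158 = \left(49 - 15\right) 158 = 34 \cdot 158 = 5372$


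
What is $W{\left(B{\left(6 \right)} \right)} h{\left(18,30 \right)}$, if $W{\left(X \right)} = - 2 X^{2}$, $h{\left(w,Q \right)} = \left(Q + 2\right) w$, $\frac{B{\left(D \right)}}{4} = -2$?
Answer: $-73728$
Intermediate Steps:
$B{\left(D \right)} = -8$ ($B{\left(D \right)} = 4 \left(-2\right) = -8$)
$h{\left(w,Q \right)} = w \left(2 + Q\right)$ ($h{\left(w,Q \right)} = \left(2 + Q\right) w = w \left(2 + Q\right)$)
$W{\left(B{\left(6 \right)} \right)} h{\left(18,30 \right)} = - 2 \left(-8\right)^{2} \cdot 18 \left(2 + 30\right) = \left(-2\right) 64 \cdot 18 \cdot 32 = \left(-128\right) 576 = -73728$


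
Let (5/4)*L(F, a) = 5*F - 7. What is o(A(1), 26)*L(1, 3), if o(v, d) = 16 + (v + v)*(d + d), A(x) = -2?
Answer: 1536/5 ≈ 307.20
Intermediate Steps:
o(v, d) = 16 + 4*d*v (o(v, d) = 16 + (2*v)*(2*d) = 16 + 4*d*v)
L(F, a) = -28/5 + 4*F (L(F, a) = 4*(5*F - 7)/5 = 4*(-7 + 5*F)/5 = -28/5 + 4*F)
o(A(1), 26)*L(1, 3) = (16 + 4*26*(-2))*(-28/5 + 4*1) = (16 - 208)*(-28/5 + 4) = -192*(-8/5) = 1536/5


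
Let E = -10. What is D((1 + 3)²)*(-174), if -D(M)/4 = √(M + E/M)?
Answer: 174*√246 ≈ 2729.1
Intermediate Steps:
D(M) = -4*√(M - 10/M)
D((1 + 3)²)*(-174) = -4*√((1 + 3)² - 10/(1 + 3)²)*(-174) = -4*√(4² - 10/(4²))*(-174) = -4*√(16 - 10/16)*(-174) = -4*√(16 - 10*1/16)*(-174) = -4*√(16 - 5/8)*(-174) = -√246*(-174) = 174*√246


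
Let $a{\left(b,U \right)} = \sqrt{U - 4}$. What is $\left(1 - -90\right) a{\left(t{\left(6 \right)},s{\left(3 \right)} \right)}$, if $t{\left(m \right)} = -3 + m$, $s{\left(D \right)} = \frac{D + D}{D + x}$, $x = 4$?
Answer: $13 i \sqrt{154} \approx 161.33 i$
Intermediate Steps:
$s{\left(D \right)} = \frac{2 D}{4 + D}$ ($s{\left(D \right)} = \frac{D + D}{D + 4} = \frac{2 D}{4 + D}$)
$a{\left(b,U \right)} = \sqrt{-4 + U}$
$\left(1 - -90\right) a{\left(t{\left(6 \right)},s{\left(3 \right)} \right)} = \left(1 - -90\right) \sqrt{-4 + 2 \cdot 3 \frac{1}{4 + 3}} = \left(1 + 90\right) \sqrt{-4 + 2 \cdot 3 \cdot \frac{1}{7}} = 91 \sqrt{-4 + 2 \cdot 3 \cdot \frac{1}{7}} = 91 \sqrt{-4 + \frac{6}{7}} = 91 \sqrt{- \frac{22}{7}} = 91 \frac{i \sqrt{154}}{7} = 13 i \sqrt{154}$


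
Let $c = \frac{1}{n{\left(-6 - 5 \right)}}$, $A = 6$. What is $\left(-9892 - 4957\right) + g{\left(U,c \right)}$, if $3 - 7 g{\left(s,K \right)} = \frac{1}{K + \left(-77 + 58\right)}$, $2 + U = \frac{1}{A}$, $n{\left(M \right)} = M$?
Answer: $- \frac{21827389}{1470} \approx -14849.0$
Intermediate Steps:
$c = - \frac{1}{11}$ ($c = \frac{1}{-6 - 5} = \frac{1}{-11} = - \frac{1}{11} \approx -0.090909$)
$U = - \frac{11}{6}$ ($U = -2 + \frac{1}{6} = - \frac{11}{6} \approx -1.8333$)
$g{\left(s,K \right)} = \frac{3}{7} - \frac{1}{7 \left(-19 + K\right)}$ ($g{\left(s,K \right)} = \frac{3}{7} - \frac{1}{7 \left(K + \left(-77 + 58\right)\right)} = \frac{3}{7} - \frac{1}{7 \left(K - 19\right)} = \frac{3}{7} - \frac{1}{7 \left(-19 + K\right)}$)
$\left(-9892 - 4957\right) + g{\left(U,c \right)} = \left(-9892 - 4957\right) + \frac{-58 + 3 \left(- \frac{1}{11}\right)}{7 \left(-19 - \frac{1}{11}\right)} = -14849 + \frac{-58 - \frac{3}{11}}{7 \left(- \frac{210}{11}\right)} = -14849 + \frac{1}{7} \left(- \frac{11}{210}\right) \left(- \frac{641}{11}\right) = -14849 + \frac{641}{1470} = - \frac{21827389}{1470}$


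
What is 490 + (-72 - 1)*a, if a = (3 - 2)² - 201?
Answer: 15090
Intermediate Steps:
a = -200 (a = 1² - 201 = 1 - 201 = -200)
490 + (-72 - 1)*a = 490 + (-72 - 1)*(-200) = 490 - 73*(-200) = 490 + 14600 = 15090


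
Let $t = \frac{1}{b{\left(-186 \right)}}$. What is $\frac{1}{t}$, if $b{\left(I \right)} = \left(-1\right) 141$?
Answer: $-141$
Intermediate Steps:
$b{\left(I \right)} = -141$
$t = - \frac{1}{141}$ ($t = \frac{1}{-141} = - \frac{1}{141} \approx -0.0070922$)
$\frac{1}{t} = \frac{1}{- \frac{1}{141}} = -141$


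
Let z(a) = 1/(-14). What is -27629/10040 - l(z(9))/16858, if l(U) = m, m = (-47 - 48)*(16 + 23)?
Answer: -214285741/84627160 ≈ -2.5321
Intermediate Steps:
z(a) = -1/14
m = -3705 (m = -95*39 = -3705)
l(U) = -3705
-27629/10040 - l(z(9))/16858 = -27629/10040 - 1*(-3705)/16858 = -27629*1/10040 + 3705*(1/16858) = -27629/10040 + 3705/16858 = -214285741/84627160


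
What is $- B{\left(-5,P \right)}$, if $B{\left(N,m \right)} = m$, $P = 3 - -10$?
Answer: $-13$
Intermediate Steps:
$P = 13$ ($P = 3 + 10 = 13$)
$- B{\left(-5,P \right)} = \left(-1\right) 13 = -13$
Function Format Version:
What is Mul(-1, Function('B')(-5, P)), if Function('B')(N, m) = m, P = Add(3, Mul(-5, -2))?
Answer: -13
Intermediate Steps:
P = 13 (P = Add(3, 10) = 13)
Mul(-1, Function('B')(-5, P)) = Mul(-1, 13) = -13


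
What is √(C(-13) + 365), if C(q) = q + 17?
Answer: 3*√41 ≈ 19.209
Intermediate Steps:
C(q) = 17 + q
√(C(-13) + 365) = √((17 - 13) + 365) = √(4 + 365) = √369 = 3*√41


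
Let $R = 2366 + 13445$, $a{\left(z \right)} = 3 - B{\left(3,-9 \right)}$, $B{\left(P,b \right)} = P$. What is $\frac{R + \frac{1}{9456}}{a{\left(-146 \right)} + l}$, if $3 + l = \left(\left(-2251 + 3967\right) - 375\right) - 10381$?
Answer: $- \frac{149508817}{85510608} \approx -1.7484$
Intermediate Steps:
$a{\left(z \right)} = 0$ ($a{\left(z \right)} = 3 - 3 = 0$)
$l = -9043$ ($l = -3 + \left(\left(\left(-2251 + 3967\right) - 375\right) - 10381\right) = -3 + \left(\left(1716 - 375\right) - 10381\right) = -3 + \left(1341 - 10381\right) = -3 - 9040 = -9043$)
$R = 15811$
$\frac{R + \frac{1}{9456}}{a{\left(-146 \right)} + l} = \frac{15811 + \frac{1}{9456}}{0 - 9043} = \frac{15811 + \frac{1}{9456}}{-9043} = \frac{149508817}{9456} \left(- \frac{1}{9043}\right) = - \frac{149508817}{85510608}$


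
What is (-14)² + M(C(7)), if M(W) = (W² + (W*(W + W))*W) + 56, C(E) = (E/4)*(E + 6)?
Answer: 778197/32 ≈ 24319.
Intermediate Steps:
C(E) = E*(6 + E)/4 (C(E) = (E*(¼))*(6 + E) = (E/4)*(6 + E) = E*(6 + E)/4)
M(W) = 56 + W² + 2*W³ (M(W) = (W² + (W*(2*W))*W) + 56 = (W² + (2*W²)*W) + 56 = (W² + 2*W³) + 56 = 56 + W² + 2*W³)
(-14)² + M(C(7)) = (-14)² + (56 + ((¼)*7*(6 + 7))² + 2*((¼)*7*(6 + 7))³) = 196 + (56 + ((¼)*7*13)² + 2*((¼)*7*13)³) = 196 + (56 + (91/4)² + 2*(91/4)³) = 196 + (56 + 8281/16 + 2*(753571/64)) = 196 + (56 + 8281/16 + 753571/32) = 196 + 771925/32 = 778197/32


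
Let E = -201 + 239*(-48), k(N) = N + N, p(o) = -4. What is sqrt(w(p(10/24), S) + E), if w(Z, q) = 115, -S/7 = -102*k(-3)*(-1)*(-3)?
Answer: I*sqrt(11558) ≈ 107.51*I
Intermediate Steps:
k(N) = 2*N
S = -12852 (S = -(-714)*((2*(-3))*(-1))*(-3) = -(-714)*-6*(-1)*(-3) = -(-714)*6*(-3) = -(-714)*(-18) = -7*1836 = -12852)
E = -11673 (E = -201 - 11472 = -11673)
sqrt(w(p(10/24), S) + E) = sqrt(115 - 11673) = sqrt(-11558) = I*sqrt(11558)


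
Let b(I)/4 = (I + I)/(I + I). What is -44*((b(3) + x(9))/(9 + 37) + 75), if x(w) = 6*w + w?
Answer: -77374/23 ≈ -3364.1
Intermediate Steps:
x(w) = 7*w
b(I) = 4 (b(I) = 4*((I + I)/(I + I)) = 4*((2*I)/((2*I))) = 4*((2*I)*(1/(2*I))) = 4*1 = 4)
-44*((b(3) + x(9))/(9 + 37) + 75) = -44*((4 + 7*9)/(9 + 37) + 75) = -44*((4 + 63)/46 + 75) = -44*(67*(1/46) + 75) = -44*(67/46 + 75) = -44*3517/46 = -77374/23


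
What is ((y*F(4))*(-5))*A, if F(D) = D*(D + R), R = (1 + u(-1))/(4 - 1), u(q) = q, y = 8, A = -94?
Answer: 60160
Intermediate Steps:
R = 0 (R = (1 - 1)/(4 - 1) = 0/3 = 0*(⅓) = 0)
F(D) = D² (F(D) = D*(D + 0) = D*D = D²)
((y*F(4))*(-5))*A = ((8*4²)*(-5))*(-94) = ((8*16)*(-5))*(-94) = (128*(-5))*(-94) = -640*(-94) = 60160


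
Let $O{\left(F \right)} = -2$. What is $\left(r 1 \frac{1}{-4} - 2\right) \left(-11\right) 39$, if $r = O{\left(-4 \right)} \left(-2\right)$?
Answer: $1287$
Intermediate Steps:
$r = 4$ ($r = \left(-2\right) \left(-2\right) = 4$)
$\left(r 1 \frac{1}{-4} - 2\right) \left(-11\right) 39 = \left(4 \cdot 1 \frac{1}{-4} - 2\right) \left(-11\right) 39 = \left(4 \cdot 1 \left(- \frac{1}{4}\right) - 2\right) \left(-11\right) 39 = \left(4 \left(- \frac{1}{4}\right) - 2\right) \left(-11\right) 39 = \left(-1 - 2\right) \left(-11\right) 39 = \left(-3\right) \left(-11\right) 39 = 33 \cdot 39 = 1287$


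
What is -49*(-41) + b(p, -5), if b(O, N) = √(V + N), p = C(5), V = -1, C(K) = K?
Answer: 2009 + I*√6 ≈ 2009.0 + 2.4495*I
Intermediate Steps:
p = 5
b(O, N) = √(-1 + N)
-49*(-41) + b(p, -5) = -49*(-41) + √(-1 - 5) = 2009 + √(-6) = 2009 + I*√6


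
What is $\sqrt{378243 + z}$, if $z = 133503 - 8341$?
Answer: $\sqrt{503405} \approx 709.51$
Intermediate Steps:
$z = 125162$
$\sqrt{378243 + z} = \sqrt{378243 + 125162} = \sqrt{503405}$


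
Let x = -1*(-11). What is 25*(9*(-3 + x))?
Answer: 1800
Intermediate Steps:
x = 11
25*(9*(-3 + x)) = 25*(9*(-3 + 11)) = 25*(9*8) = 25*72 = 1800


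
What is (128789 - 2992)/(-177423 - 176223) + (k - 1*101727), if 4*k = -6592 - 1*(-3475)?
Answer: -72502102169/707292 ≈ -1.0251e+5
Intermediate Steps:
k = -3117/4 (k = (-6592 - 1*(-3475))/4 = (-6592 + 3475)/4 = (¼)*(-3117) = -3117/4 ≈ -779.25)
(128789 - 2992)/(-177423 - 176223) + (k - 1*101727) = (128789 - 2992)/(-177423 - 176223) + (-3117/4 - 1*101727) = 125797/(-353646) + (-3117/4 - 101727) = 125797*(-1/353646) - 410025/4 = -125797/353646 - 410025/4 = -72502102169/707292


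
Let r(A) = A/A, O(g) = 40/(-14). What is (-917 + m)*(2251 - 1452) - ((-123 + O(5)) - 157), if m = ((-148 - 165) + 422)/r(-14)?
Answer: -4517164/7 ≈ -6.4531e+5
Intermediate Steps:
O(g) = -20/7 (O(g) = 40*(-1/14) = -20/7)
r(A) = 1
m = 109 (m = ((-148 - 165) + 422)/1 = (-313 + 422)*1 = 109*1 = 109)
(-917 + m)*(2251 - 1452) - ((-123 + O(5)) - 157) = (-917 + 109)*(2251 - 1452) - ((-123 - 20/7) - 157) = -808*799 - (-881/7 - 157) = -645592 - 1*(-1980/7) = -645592 + 1980/7 = -4517164/7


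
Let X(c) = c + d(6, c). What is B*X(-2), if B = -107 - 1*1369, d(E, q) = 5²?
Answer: -33948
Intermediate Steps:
d(E, q) = 25
B = -1476 (B = -107 - 1369 = -1476)
X(c) = 25 + c (X(c) = c + 25 = 25 + c)
B*X(-2) = -1476*(25 - 2) = -1476*23 = -33948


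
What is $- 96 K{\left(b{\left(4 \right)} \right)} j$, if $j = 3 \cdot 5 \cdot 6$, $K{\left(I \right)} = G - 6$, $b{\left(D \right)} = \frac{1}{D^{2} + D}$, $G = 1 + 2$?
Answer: $25920$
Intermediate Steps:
$G = 3$
$b{\left(D \right)} = \frac{1}{D + D^{2}}$
$K{\left(I \right)} = -3$ ($K{\left(I \right)} = 3 - 6 = -3$)
$j = 90$ ($j = 15 \cdot 6 = 90$)
$- 96 K{\left(b{\left(4 \right)} \right)} j = \left(-96\right) \left(-3\right) 90 = 288 \cdot 90 = 25920$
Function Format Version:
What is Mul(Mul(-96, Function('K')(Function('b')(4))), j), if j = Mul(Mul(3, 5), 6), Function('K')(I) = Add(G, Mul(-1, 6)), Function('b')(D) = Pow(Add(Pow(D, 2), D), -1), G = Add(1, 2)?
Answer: 25920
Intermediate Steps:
G = 3
Function('b')(D) = Pow(Add(D, Pow(D, 2)), -1)
Function('K')(I) = -3 (Function('K')(I) = Add(3, Mul(-1, 6)) = Add(3, -6) = -3)
j = 90 (j = Mul(15, 6) = 90)
Mul(Mul(-96, Function('K')(Function('b')(4))), j) = Mul(Mul(-96, -3), 90) = Mul(288, 90) = 25920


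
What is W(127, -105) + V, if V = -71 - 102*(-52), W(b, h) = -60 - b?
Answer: 5046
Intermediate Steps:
V = 5233 (V = -71 + 5304 = 5233)
W(127, -105) + V = (-60 - 1*127) + 5233 = (-60 - 127) + 5233 = -187 + 5233 = 5046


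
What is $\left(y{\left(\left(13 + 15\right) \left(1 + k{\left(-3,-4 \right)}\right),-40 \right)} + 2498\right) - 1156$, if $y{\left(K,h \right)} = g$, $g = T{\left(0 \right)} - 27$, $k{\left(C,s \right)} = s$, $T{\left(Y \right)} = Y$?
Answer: $1315$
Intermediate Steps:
$g = -27$ ($g = 0 - 27 = -27$)
$y{\left(K,h \right)} = -27$
$\left(y{\left(\left(13 + 15\right) \left(1 + k{\left(-3,-4 \right)}\right),-40 \right)} + 2498\right) - 1156 = \left(-27 + 2498\right) - 1156 = 2471 - 1156 = 1315$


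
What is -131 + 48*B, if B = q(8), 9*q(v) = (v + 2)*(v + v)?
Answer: 2167/3 ≈ 722.33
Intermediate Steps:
q(v) = 2*v*(2 + v)/9 (q(v) = ((v + 2)*(v + v))/9 = ((2 + v)*(2*v))/9 = (2*v*(2 + v))/9 = 2*v*(2 + v)/9)
B = 160/9 (B = (2/9)*8*(2 + 8) = (2/9)*8*10 = 160/9 ≈ 17.778)
-131 + 48*B = -131 + 48*(160/9) = -131 + 2560/3 = 2167/3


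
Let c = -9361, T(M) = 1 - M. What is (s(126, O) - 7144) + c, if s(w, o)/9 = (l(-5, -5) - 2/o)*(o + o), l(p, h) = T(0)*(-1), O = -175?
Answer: -13391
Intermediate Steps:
l(p, h) = -1 (l(p, h) = (1 - 1*0)*(-1) = (1 + 0)*(-1) = 1*(-1) = -1)
s(w, o) = 18*o*(-1 - 2/o) (s(w, o) = 9*((-1 - 2/o)*(o + o)) = 9*((-1 - 2/o)*(2*o)) = 9*(2*o*(-1 - 2/o)) = 18*o*(-1 - 2/o))
(s(126, O) - 7144) + c = ((-36 - 18*(-175)) - 7144) - 9361 = ((-36 + 3150) - 7144) - 9361 = (3114 - 7144) - 9361 = -4030 - 9361 = -13391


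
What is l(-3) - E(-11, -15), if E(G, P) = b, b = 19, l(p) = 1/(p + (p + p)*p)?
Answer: -284/15 ≈ -18.933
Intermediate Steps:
l(p) = 1/(p + 2*p²) (l(p) = 1/(p + (2*p)*p) = 1/(p + 2*p²))
E(G, P) = 19
l(-3) - E(-11, -15) = 1/((-3)*(1 + 2*(-3))) - 1*19 = -1/(3*(1 - 6)) - 19 = -⅓/(-5) - 19 = -⅓*(-⅕) - 19 = 1/15 - 19 = -284/15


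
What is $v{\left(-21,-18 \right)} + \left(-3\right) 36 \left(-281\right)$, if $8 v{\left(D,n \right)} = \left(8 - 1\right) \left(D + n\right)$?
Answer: $\frac{242511}{8} \approx 30314.0$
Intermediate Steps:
$v{\left(D,n \right)} = \frac{7 D}{8} + \frac{7 n}{8}$ ($v{\left(D,n \right)} = \frac{\left(8 - 1\right) \left(D + n\right)}{8} = \frac{7 \left(D + n\right)}{8} = \frac{7 D + 7 n}{8} = \frac{7 D}{8} + \frac{7 n}{8}$)
$v{\left(-21,-18 \right)} + \left(-3\right) 36 \left(-281\right) = \left(\frac{7}{8} \left(-21\right) + \frac{7}{8} \left(-18\right)\right) + \left(-3\right) 36 \left(-281\right) = \left(- \frac{147}{8} - \frac{63}{4}\right) - -30348 = - \frac{273}{8} + 30348 = \frac{242511}{8}$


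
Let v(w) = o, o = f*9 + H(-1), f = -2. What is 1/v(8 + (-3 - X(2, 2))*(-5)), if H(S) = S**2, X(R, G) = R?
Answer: -1/17 ≈ -0.058824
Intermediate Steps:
o = -17 (o = -2*9 + (-1)**2 = -18 + 1 = -17)
v(w) = -17
1/v(8 + (-3 - X(2, 2))*(-5)) = 1/(-17) = -1/17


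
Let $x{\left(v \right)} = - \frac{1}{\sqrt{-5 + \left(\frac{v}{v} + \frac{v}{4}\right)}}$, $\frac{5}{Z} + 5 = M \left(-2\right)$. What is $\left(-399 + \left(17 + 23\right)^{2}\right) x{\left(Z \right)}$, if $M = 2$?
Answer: $\frac{7206 i \sqrt{149}}{149} \approx 590.34 i$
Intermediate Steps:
$Z = - \frac{5}{9}$ ($Z = \frac{5}{-5 + 2 \left(-2\right)} = \frac{5}{-5 - 4} = \frac{5}{-9} = 5 \left(- \frac{1}{9}\right) = - \frac{5}{9} \approx -0.55556$)
$x{\left(v \right)} = - \frac{1}{\sqrt{-4 + \frac{v}{4}}}$ ($x{\left(v \right)} = - \frac{1}{\sqrt{-5 + \left(1 + v \frac{1}{4}\right)}} = - \frac{1}{\sqrt{-5 + \left(1 + \frac{v}{4}\right)}} = - \frac{1}{\sqrt{-4 + \frac{v}{4}}}$)
$\left(-399 + \left(17 + 23\right)^{2}\right) x{\left(Z \right)} = \left(-399 + \left(17 + 23\right)^{2}\right) \left(- \frac{2}{\sqrt{-16 - \frac{5}{9}}}\right) = \left(-399 + 40^{2}\right) \left(- \frac{2}{\frac{1}{3} i \sqrt{149}}\right) = \left(-399 + 1600\right) \left(- 2 \left(- \frac{3 i \sqrt{149}}{149}\right)\right) = 1201 \frac{6 i \sqrt{149}}{149} = \frac{7206 i \sqrt{149}}{149}$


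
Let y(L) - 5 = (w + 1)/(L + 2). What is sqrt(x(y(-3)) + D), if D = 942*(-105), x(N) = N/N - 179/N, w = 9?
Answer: I*sqrt(2471830)/5 ≈ 314.44*I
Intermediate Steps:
y(L) = 5 + 10/(2 + L) (y(L) = 5 + (9 + 1)/(L + 2) = 5 + 10/(2 + L))
x(N) = 1 - 179/N
D = -98910
sqrt(x(y(-3)) + D) = sqrt((-179 + 5*(4 - 3)/(2 - 3))/((5*(4 - 3)/(2 - 3))) - 98910) = sqrt((-179 + 5*1/(-1))/((5*1/(-1))) - 98910) = sqrt((-179 + 5*(-1)*1)/((5*(-1)*1)) - 98910) = sqrt((-179 - 5)/(-5) - 98910) = sqrt(-1/5*(-184) - 98910) = sqrt(184/5 - 98910) = sqrt(-494366/5) = I*sqrt(2471830)/5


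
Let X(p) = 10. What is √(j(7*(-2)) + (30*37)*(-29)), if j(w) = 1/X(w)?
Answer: I*√3218990/10 ≈ 179.42*I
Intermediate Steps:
j(w) = ⅒ (j(w) = 1/10 = ⅒)
√(j(7*(-2)) + (30*37)*(-29)) = √(⅒ + (30*37)*(-29)) = √(⅒ + 1110*(-29)) = √(⅒ - 32190) = √(-321899/10) = I*√3218990/10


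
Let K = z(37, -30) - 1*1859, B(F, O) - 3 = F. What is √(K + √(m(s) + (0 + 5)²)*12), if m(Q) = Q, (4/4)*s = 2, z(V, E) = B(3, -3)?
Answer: √(-1853 + 36*√3) ≈ 42.316*I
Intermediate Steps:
B(F, O) = 3 + F
z(V, E) = 6 (z(V, E) = 3 + 3 = 6)
s = 2
K = -1853 (K = 6 - 1*1859 = 6 - 1859 = -1853)
√(K + √(m(s) + (0 + 5)²)*12) = √(-1853 + √(2 + (0 + 5)²)*12) = √(-1853 + √(2 + 5²)*12) = √(-1853 + √(2 + 25)*12) = √(-1853 + √27*12) = √(-1853 + (3*√3)*12) = √(-1853 + 36*√3)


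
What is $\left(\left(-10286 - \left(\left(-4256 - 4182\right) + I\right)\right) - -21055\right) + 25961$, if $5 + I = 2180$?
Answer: $42993$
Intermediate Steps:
$I = 2175$ ($I = -5 + 2180 = 2175$)
$\left(\left(-10286 - \left(\left(-4256 - 4182\right) + I\right)\right) - -21055\right) + 25961 = \left(\left(-10286 - \left(\left(-4256 - 4182\right) + 2175\right)\right) - -21055\right) + 25961 = \left(\left(-10286 - \left(-8438 + 2175\right)\right) + 21055\right) + 25961 = \left(\left(-10286 - -6263\right) + 21055\right) + 25961 = \left(\left(-10286 + 6263\right) + 21055\right) + 25961 = \left(-4023 + 21055\right) + 25961 = 17032 + 25961 = 42993$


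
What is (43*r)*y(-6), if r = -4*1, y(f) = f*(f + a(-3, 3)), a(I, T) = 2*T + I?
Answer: -3096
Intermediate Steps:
a(I, T) = I + 2*T
y(f) = f*(3 + f) (y(f) = f*(f + (-3 + 2*3)) = f*(f + (-3 + 6)) = f*(f + 3) = f*(3 + f))
r = -4
(43*r)*y(-6) = (43*(-4))*(-6*(3 - 6)) = -(-1032)*(-3) = -172*18 = -3096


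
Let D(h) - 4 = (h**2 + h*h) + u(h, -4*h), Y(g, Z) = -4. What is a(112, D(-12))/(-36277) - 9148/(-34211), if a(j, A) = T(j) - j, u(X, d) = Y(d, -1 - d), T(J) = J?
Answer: 9148/34211 ≈ 0.26740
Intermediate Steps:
u(X, d) = -4
D(h) = 2*h**2 (D(h) = 4 + ((h**2 + h*h) - 4) = 4 + ((h**2 + h**2) - 4) = 4 + (2*h**2 - 4) = 4 + (-4 + 2*h**2) = 2*h**2)
a(j, A) = 0 (a(j, A) = j - j = 0)
a(112, D(-12))/(-36277) - 9148/(-34211) = 0/(-36277) - 9148/(-34211) = 0*(-1/36277) - 9148*(-1/34211) = 0 + 9148/34211 = 9148/34211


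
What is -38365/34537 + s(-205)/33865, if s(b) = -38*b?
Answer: -206037499/233919101 ≈ -0.88081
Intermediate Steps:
-38365/34537 + s(-205)/33865 = -38365/34537 - 38*(-205)/33865 = -38365*1/34537 + 7790*(1/33865) = -38365/34537 + 1558/6773 = -206037499/233919101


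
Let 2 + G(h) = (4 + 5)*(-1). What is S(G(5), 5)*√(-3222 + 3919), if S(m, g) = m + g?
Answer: -6*√697 ≈ -158.40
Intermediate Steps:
G(h) = -11 (G(h) = -2 + (4 + 5)*(-1) = -2 + 9*(-1) = -2 - 9 = -11)
S(m, g) = g + m
S(G(5), 5)*√(-3222 + 3919) = (5 - 11)*√(-3222 + 3919) = -6*√697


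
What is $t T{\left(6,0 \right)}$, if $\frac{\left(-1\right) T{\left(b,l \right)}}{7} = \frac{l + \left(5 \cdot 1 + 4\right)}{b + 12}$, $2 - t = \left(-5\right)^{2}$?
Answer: $\frac{161}{2} \approx 80.5$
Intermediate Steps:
$t = -23$ ($t = 2 - \left(-5\right)^{2} = 2 - 25 = -23$)
$T{\left(b,l \right)} = - \frac{7 \left(9 + l\right)}{12 + b}$ ($T{\left(b,l \right)} = - 7 \frac{l + \left(5 \cdot 1 + 4\right)}{b + 12} = - 7 \frac{l + \left(5 + 4\right)}{12 + b} = - 7 \frac{l + 9}{12 + b} = - 7 \frac{9 + l}{12 + b} = - \frac{7 \left(9 + l\right)}{12 + b}$)
$t T{\left(6,0 \right)} = - 23 \frac{7 \left(-9 - 0\right)}{12 + 6} = - 23 \frac{7 \left(-9 + 0\right)}{18} = - 23 \cdot 7 \cdot \frac{1}{18} \left(-9\right) = \left(-23\right) \left(- \frac{7}{2}\right) = \frac{161}{2}$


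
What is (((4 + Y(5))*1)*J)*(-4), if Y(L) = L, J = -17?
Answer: 612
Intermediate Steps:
(((4 + Y(5))*1)*J)*(-4) = (((4 + 5)*1)*(-17))*(-4) = ((9*1)*(-17))*(-4) = (9*(-17))*(-4) = -153*(-4) = 612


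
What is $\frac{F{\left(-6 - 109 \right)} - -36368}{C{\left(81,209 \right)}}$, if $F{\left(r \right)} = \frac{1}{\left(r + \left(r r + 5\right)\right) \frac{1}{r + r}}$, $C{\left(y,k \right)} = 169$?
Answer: $\frac{95393218}{443287} \approx 215.2$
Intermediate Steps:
$F{\left(r \right)} = \frac{2 r}{5 + r + r^{2}}$ ($F{\left(r \right)} = \frac{1}{\left(r + \left(r^{2} + 5\right)\right) \frac{1}{2 r}} = \frac{1}{\left(r + \left(5 + r^{2}\right)\right) \frac{1}{2 r}} = \frac{1}{\left(5 + r + r^{2}\right) \frac{1}{2 r}} = \frac{1}{\frac{1}{2} \frac{1}{r} \left(5 + r + r^{2}\right)} = \frac{2 r}{5 + r + r^{2}}$)
$\frac{F{\left(-6 - 109 \right)} - -36368}{C{\left(81,209 \right)}} = \frac{\frac{2 \left(-6 - 109\right)}{5 - 115 + \left(-6 - 109\right)^{2}} - -36368}{169} = \left(\frac{2 \left(-6 - 109\right)}{5 - 115 + \left(-6 - 109\right)^{2}} + 36368\right) \frac{1}{169} = \left(2 \left(-115\right) \frac{1}{5 - 115 + \left(-115\right)^{2}} + 36368\right) \frac{1}{169} = \left(2 \left(-115\right) \frac{1}{5 - 115 + 13225} + 36368\right) \frac{1}{169} = \left(2 \left(-115\right) \frac{1}{13115} + 36368\right) \frac{1}{169} = \left(- \frac{46}{2623} + 36368\right) \frac{1}{169} = \frac{95393218}{2623} \cdot \frac{1}{169} = \frac{95393218}{443287}$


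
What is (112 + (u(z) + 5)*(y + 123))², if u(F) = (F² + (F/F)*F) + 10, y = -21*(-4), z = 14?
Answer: 2179675969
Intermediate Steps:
y = 84
u(F) = 10 + F + F² (u(F) = (F² + 1*F) + 10 = (F² + F) + 10 = (F + F²) + 10 = 10 + F + F²)
(112 + (u(z) + 5)*(y + 123))² = (112 + ((10 + 14 + 14²) + 5)*(84 + 123))² = (112 + ((10 + 14 + 196) + 5)*207)² = (112 + (220 + 5)*207)² = (112 + 225*207)² = (112 + 46575)² = 46687² = 2179675969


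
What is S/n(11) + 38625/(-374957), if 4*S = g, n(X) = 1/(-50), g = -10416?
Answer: 48819362775/374957 ≈ 1.3020e+5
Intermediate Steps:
n(X) = -1/50
S = -2604 (S = (¼)*(-10416) = -2604)
S/n(11) + 38625/(-374957) = -2604/(-1/50) + 38625/(-374957) = -2604*(-50) + 38625*(-1/374957) = 130200 - 38625/374957 = 48819362775/374957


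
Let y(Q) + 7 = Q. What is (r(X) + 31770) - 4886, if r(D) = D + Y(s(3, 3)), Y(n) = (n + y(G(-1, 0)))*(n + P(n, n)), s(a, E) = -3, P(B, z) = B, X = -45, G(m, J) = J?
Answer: 26899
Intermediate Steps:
y(Q) = -7 + Q
Y(n) = 2*n*(-7 + n) (Y(n) = (n + (-7 + 0))*(n + n) = (n - 7)*(2*n) = (-7 + n)*(2*n) = 2*n*(-7 + n))
r(D) = 60 + D (r(D) = D + 2*(-3)*(-7 - 3) = D + 2*(-3)*(-10) = D + 60 = 60 + D)
(r(X) + 31770) - 4886 = ((60 - 45) + 31770) - 4886 = (15 + 31770) - 4886 = 31785 - 4886 = 26899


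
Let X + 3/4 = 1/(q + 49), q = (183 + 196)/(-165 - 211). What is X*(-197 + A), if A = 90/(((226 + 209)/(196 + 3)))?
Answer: 237839489/2093220 ≈ 113.62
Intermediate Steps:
q = -379/376 (q = 379/(-376) = 379*(-1/376) = -379/376 ≈ -1.0080)
X = -52631/72180 (X = -¾ + 1/(-379/376 + 49) = -¾ + 1/(18045/376) = -¾ + 376/18045 = -52631/72180 ≈ -0.72916)
A = 1194/29 (A = 90/((435/199)) = 90/((435*(1/199))) = 90/(435/199) = 90*(199/435) = 1194/29 ≈ 41.172)
X*(-197 + A) = -52631*(-197 + 1194/29)/72180 = -52631/72180*(-4519/29) = 237839489/2093220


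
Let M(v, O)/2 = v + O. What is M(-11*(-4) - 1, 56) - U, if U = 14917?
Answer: -14719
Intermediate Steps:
M(v, O) = 2*O + 2*v (M(v, O) = 2*(v + O) = 2*(O + v) = 2*O + 2*v)
M(-11*(-4) - 1, 56) - U = (2*56 + 2*(-11*(-4) - 1)) - 1*14917 = (112 + 2*(44 - 1)) - 14917 = (112 + 2*43) - 14917 = (112 + 86) - 14917 = 198 - 14917 = -14719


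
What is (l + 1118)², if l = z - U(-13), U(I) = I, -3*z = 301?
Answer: 9560464/9 ≈ 1.0623e+6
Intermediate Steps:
z = -301/3 (z = -⅓*301 = -301/3 ≈ -100.33)
l = -262/3 (l = -301/3 - 1*(-13) = -301/3 + 13 = -262/3 ≈ -87.333)
(l + 1118)² = (-262/3 + 1118)² = (3092/3)² = 9560464/9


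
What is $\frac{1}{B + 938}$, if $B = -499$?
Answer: $\frac{1}{439} \approx 0.0022779$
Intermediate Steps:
$\frac{1}{B + 938} = \frac{1}{-499 + 938} = \frac{1}{439}$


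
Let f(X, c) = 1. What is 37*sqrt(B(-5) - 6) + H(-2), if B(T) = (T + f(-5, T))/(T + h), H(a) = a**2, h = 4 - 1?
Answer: 4 + 74*I ≈ 4.0 + 74.0*I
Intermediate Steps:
h = 3
B(T) = (1 + T)/(3 + T) (B(T) = (T + 1)/(T + 3) = (1 + T)/(3 + T))
37*sqrt(B(-5) - 6) + H(-2) = 37*sqrt((1 - 5)/(3 - 5) - 6) + (-2)**2 = 37*sqrt(-4/(-2) - 6) + 4 = 37*sqrt(-1/2*(-4) - 6) + 4 = 37*sqrt(2 - 6) + 4 = 37*sqrt(-4) + 4 = 37*(2*I) + 4 = 74*I + 4 = 4 + 74*I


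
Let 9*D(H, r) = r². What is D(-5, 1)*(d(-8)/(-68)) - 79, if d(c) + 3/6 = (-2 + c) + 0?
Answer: -32225/408 ≈ -78.983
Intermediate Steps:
d(c) = -5/2 + c (d(c) = -½ + ((-2 + c) + 0) = -½ + (-2 + c) = -5/2 + c)
D(H, r) = r²/9
D(-5, 1)*(d(-8)/(-68)) - 79 = ((⅑)*1²)*((-5/2 - 8)/(-68)) - 79 = ((⅑)*1)*(-21/2*(-1/68)) - 79 = (⅑)*(21/136) - 79 = 7/408 - 79 = -32225/408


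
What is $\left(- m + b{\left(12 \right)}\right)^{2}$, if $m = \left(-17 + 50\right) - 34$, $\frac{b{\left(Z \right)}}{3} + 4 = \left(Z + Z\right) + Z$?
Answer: $9409$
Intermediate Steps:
$b{\left(Z \right)} = -12 + 9 Z$ ($b{\left(Z \right)} = -12 + 3 \left(\left(Z + Z\right) + Z\right) = -12 + 3 \left(2 Z + Z\right) = -12 + 3 \cdot 3 Z = -12 + 9 Z$)
$m = -1$ ($m = 33 - 34 = -1$)
$\left(- m + b{\left(12 \right)}\right)^{2} = \left(\left(-1\right) \left(-1\right) + \left(-12 + 9 \cdot 12\right)\right)^{2} = \left(1 + \left(-12 + 108\right)\right)^{2} = \left(1 + 96\right)^{2} = 97^{2} = 9409$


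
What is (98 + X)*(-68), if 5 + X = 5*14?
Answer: -11084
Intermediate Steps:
X = 65 (X = -5 + 5*14 = -5 + 70 = 65)
(98 + X)*(-68) = (98 + 65)*(-68) = 163*(-68) = -11084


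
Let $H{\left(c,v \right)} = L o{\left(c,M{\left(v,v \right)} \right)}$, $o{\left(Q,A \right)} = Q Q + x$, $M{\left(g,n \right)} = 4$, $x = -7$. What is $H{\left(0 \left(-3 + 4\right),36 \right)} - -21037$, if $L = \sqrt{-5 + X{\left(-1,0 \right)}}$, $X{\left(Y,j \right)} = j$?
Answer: $21037 - 7 i \sqrt{5} \approx 21037.0 - 15.652 i$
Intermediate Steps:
$o{\left(Q,A \right)} = -7 + Q^{2}$ ($o{\left(Q,A \right)} = Q Q - 7 = Q^{2} - 7 = -7 + Q^{2}$)
$L = i \sqrt{5}$ ($L = \sqrt{-5 + 0} = \sqrt{-5} = i \sqrt{5} \approx 2.2361 i$)
$H{\left(c,v \right)} = i \sqrt{5} \left(-7 + c^{2}\right)$
$H{\left(0 \left(-3 + 4\right),36 \right)} - -21037 = i \sqrt{5} \left(-7 + \left(0 \left(-3 + 4\right)\right)^{2}\right) - -21037 = i \sqrt{5} \left(-7 + \left(0 \cdot 1\right)^{2}\right) + 21037 = i \sqrt{5} \left(-7 + 0^{2}\right) + 21037 = i \sqrt{5} \left(-7 + 0\right) + 21037 = i \sqrt{5} \left(-7\right) + 21037 = - 7 i \sqrt{5} + 21037 = 21037 - 7 i \sqrt{5}$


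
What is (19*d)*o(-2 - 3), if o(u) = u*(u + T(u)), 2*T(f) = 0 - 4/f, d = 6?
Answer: 2622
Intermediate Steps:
T(f) = -2/f (T(f) = (0 - 4/f)/2 = (-4/f)/2 = -2/f)
o(u) = u*(u - 2/u)
(19*d)*o(-2 - 3) = (19*6)*(-2 + (-2 - 3)²) = 114*(-2 + (-5)²) = 114*(-2 + 25) = 114*23 = 2622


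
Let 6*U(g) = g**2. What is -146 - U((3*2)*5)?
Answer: -296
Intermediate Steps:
U(g) = g**2/6
-146 - U((3*2)*5) = -146 - ((3*2)*5)**2/6 = -146 - (6*5)**2/6 = -146 - 30**2/6 = -146 - 900/6 = -146 - 1*150 = -146 - 150 = -296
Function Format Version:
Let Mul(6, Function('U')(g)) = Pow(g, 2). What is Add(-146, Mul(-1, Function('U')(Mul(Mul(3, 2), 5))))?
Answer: -296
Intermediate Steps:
Function('U')(g) = Mul(Rational(1, 6), Pow(g, 2))
Add(-146, Mul(-1, Function('U')(Mul(Mul(3, 2), 5)))) = Add(-146, Mul(-1, Mul(Rational(1, 6), Pow(Mul(Mul(3, 2), 5), 2)))) = Add(-146, Mul(-1, Mul(Rational(1, 6), Pow(Mul(6, 5), 2)))) = Add(-146, Mul(-1, Mul(Rational(1, 6), Pow(30, 2)))) = Add(-146, Mul(-1, Mul(Rational(1, 6), 900))) = Add(-146, Mul(-1, 150)) = Add(-146, -150) = -296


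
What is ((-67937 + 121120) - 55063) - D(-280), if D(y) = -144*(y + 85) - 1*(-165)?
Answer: -30125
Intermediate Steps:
D(y) = -12075 - 144*y (D(y) = -144*(85 + y) + 165 = (-12240 - 144*y) + 165 = -12075 - 144*y)
((-67937 + 121120) - 55063) - D(-280) = ((-67937 + 121120) - 55063) - (-12075 - 144*(-280)) = (53183 - 55063) - (-12075 + 40320) = -1880 - 1*28245 = -1880 - 28245 = -30125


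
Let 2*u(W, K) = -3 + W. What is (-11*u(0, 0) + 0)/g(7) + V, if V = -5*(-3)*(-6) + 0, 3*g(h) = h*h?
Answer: -8721/98 ≈ -88.990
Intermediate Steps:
u(W, K) = -3/2 + W/2 (u(W, K) = (-3 + W)/2 = -3/2 + W/2)
g(h) = h**2/3 (g(h) = (h*h)/3 = h**2/3)
V = -90 (V = 15*(-6) + 0 = -90 + 0 = -90)
(-11*u(0, 0) + 0)/g(7) + V = (-11*(-3/2 + (1/2)*0) + 0)/(((1/3)*7**2)) - 90 = (-11*(-3/2 + 0) + 0)/(((1/3)*49)) - 90 = (-11*(-3/2) + 0)/(49/3) - 90 = (33/2 + 0)*(3/49) - 90 = (33/2)*(3/49) - 90 = 99/98 - 90 = -8721/98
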